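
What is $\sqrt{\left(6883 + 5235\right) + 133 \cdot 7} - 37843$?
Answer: $-37843 + \sqrt{13049} \approx -37729.0$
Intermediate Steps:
$\sqrt{\left(6883 + 5235\right) + 133 \cdot 7} - 37843 = \sqrt{12118 + 931} - 37843 = \sqrt{13049} - 37843 = -37843 + \sqrt{13049}$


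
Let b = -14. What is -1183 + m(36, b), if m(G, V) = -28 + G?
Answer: -1175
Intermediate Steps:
-1183 + m(36, b) = -1183 + (-28 + 36) = -1183 + 8 = -1175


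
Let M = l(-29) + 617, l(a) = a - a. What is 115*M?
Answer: 70955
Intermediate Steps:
l(a) = 0
M = 617 (M = 0 + 617 = 617)
115*M = 115*617 = 70955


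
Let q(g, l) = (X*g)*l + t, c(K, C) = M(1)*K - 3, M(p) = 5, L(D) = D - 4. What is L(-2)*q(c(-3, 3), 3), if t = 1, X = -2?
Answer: -654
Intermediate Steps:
L(D) = -4 + D
c(K, C) = -3 + 5*K (c(K, C) = 5*K - 3 = -3 + 5*K)
q(g, l) = 1 - 2*g*l (q(g, l) = (-2*g)*l + 1 = -2*g*l + 1 = 1 - 2*g*l)
L(-2)*q(c(-3, 3), 3) = (-4 - 2)*(1 - 2*(-3 + 5*(-3))*3) = -6*(1 - 2*(-3 - 15)*3) = -6*(1 - 2*(-18)*3) = -6*(1 + 108) = -6*109 = -654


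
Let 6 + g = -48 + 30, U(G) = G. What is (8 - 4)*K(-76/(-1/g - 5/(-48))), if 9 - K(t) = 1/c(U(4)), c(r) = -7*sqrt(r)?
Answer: 254/7 ≈ 36.286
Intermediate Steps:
g = -24 (g = -6 + (-48 + 30) = -6 - 18 = -24)
K(t) = 127/14 (K(t) = 9 - 1/((-7*sqrt(4))) = 9 - 1/((-7*2)) = 9 - 1/(-14) = 9 - 1*(-1/14) = 9 + 1/14 = 127/14)
(8 - 4)*K(-76/(-1/g - 5/(-48))) = (8 - 4)*(127/14) = 4*(127/14) = 254/7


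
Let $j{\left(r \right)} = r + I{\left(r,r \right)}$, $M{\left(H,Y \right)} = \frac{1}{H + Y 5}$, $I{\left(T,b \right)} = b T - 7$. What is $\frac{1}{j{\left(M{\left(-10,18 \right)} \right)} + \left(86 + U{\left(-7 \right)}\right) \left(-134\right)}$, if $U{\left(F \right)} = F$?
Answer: $- \frac{6400}{67795119} \approx -9.4402 \cdot 10^{-5}$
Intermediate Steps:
$I{\left(T,b \right)} = -7 + T b$ ($I{\left(T,b \right)} = T b - 7 = -7 + T b$)
$M{\left(H,Y \right)} = \frac{1}{H + 5 Y}$
$j{\left(r \right)} = -7 + r + r^{2}$ ($j{\left(r \right)} = r + \left(-7 + r r\right) = r + \left(-7 + r^{2}\right) = -7 + r + r^{2}$)
$\frac{1}{j{\left(M{\left(-10,18 \right)} \right)} + \left(86 + U{\left(-7 \right)}\right) \left(-134\right)} = \frac{1}{\left(-7 + \frac{1}{-10 + 5 \cdot 18} + \left(\frac{1}{-10 + 5 \cdot 18}\right)^{2}\right) + \left(86 - 7\right) \left(-134\right)} = \frac{1}{\left(-7 + \frac{1}{-10 + 90} + \left(\frac{1}{-10 + 90}\right)^{2}\right) + 79 \left(-134\right)} = \frac{1}{\left(-7 + \frac{1}{80} + \left(\frac{1}{80}\right)^{2}\right) - 10586} = \frac{1}{\left(-7 + \frac{1}{80} + \frac{1}{6400}\right) - 10586} = \frac{1}{- \frac{44719}{6400} - 10586} = \frac{1}{- \frac{67795119}{6400}} = - \frac{6400}{67795119}$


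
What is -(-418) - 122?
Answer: 296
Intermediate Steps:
-(-418) - 122 = -38*(-11) - 122 = 418 - 122 = 296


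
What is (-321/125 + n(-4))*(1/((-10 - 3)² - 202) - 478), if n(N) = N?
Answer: 518051/165 ≈ 3139.7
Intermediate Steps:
(-321/125 + n(-4))*(1/((-10 - 3)² - 202) - 478) = (-321/125 - 4)*(1/((-10 - 3)² - 202) - 478) = (-321*1/125 - 4)*(1/((-13)² - 202) - 478) = (-321/125 - 4)*(1/(169 - 202) - 478) = -821*(1/(-33) - 478)/125 = -821*(-1/33 - 478)/125 = -821/125*(-15775/33) = 518051/165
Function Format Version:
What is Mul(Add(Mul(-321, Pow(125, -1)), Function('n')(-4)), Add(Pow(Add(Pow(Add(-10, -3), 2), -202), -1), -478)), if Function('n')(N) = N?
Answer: Rational(518051, 165) ≈ 3139.7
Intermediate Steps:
Mul(Add(Mul(-321, Pow(125, -1)), Function('n')(-4)), Add(Pow(Add(Pow(Add(-10, -3), 2), -202), -1), -478)) = Mul(Add(Mul(-321, Pow(125, -1)), -4), Add(Pow(Add(Pow(Add(-10, -3), 2), -202), -1), -478)) = Mul(Add(Mul(-321, Rational(1, 125)), -4), Add(Pow(Add(Pow(-13, 2), -202), -1), -478)) = Mul(Add(Rational(-321, 125), -4), Add(Pow(Add(169, -202), -1), -478)) = Mul(Rational(-821, 125), Add(Pow(-33, -1), -478)) = Mul(Rational(-821, 125), Add(Rational(-1, 33), -478)) = Mul(Rational(-821, 125), Rational(-15775, 33)) = Rational(518051, 165)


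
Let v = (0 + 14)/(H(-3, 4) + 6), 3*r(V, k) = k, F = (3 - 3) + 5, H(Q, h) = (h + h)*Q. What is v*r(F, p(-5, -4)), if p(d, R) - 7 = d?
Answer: -14/27 ≈ -0.51852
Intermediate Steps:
p(d, R) = 7 + d
H(Q, h) = 2*Q*h (H(Q, h) = (2*h)*Q = 2*Q*h)
F = 5 (F = 0 + 5 = 5)
r(V, k) = k/3
v = -7/9 (v = (0 + 14)/(2*(-3)*4 + 6) = 14/(-24 + 6) = 14/(-18) = 14*(-1/18) = -7/9 ≈ -0.77778)
v*r(F, p(-5, -4)) = -7*(7 - 5)/27 = -7*2/27 = -7/9*⅔ = -14/27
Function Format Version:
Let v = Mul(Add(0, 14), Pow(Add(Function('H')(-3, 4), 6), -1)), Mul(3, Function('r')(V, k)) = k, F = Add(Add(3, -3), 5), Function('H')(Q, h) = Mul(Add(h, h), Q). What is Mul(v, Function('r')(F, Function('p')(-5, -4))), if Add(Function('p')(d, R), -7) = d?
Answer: Rational(-14, 27) ≈ -0.51852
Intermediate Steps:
Function('p')(d, R) = Add(7, d)
Function('H')(Q, h) = Mul(2, Q, h) (Function('H')(Q, h) = Mul(Mul(2, h), Q) = Mul(2, Q, h))
F = 5 (F = Add(0, 5) = 5)
Function('r')(V, k) = Mul(Rational(1, 3), k)
v = Rational(-7, 9) (v = Mul(Add(0, 14), Pow(Add(Mul(2, -3, 4), 6), -1)) = Mul(14, Pow(Add(-24, 6), -1)) = Mul(14, Pow(-18, -1)) = Mul(14, Rational(-1, 18)) = Rational(-7, 9) ≈ -0.77778)
Mul(v, Function('r')(F, Function('p')(-5, -4))) = Mul(Rational(-7, 9), Mul(Rational(1, 3), Add(7, -5))) = Mul(Rational(-7, 9), Mul(Rational(1, 3), 2)) = Mul(Rational(-7, 9), Rational(2, 3)) = Rational(-14, 27)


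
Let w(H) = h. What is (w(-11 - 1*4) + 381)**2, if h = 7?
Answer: 150544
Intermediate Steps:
w(H) = 7
(w(-11 - 1*4) + 381)**2 = (7 + 381)**2 = 388**2 = 150544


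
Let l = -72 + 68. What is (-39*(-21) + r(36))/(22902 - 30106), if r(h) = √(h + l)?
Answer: -819/7204 - √2/1801 ≈ -0.11447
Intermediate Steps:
l = -4
r(h) = √(-4 + h) (r(h) = √(h - 4) = √(-4 + h))
(-39*(-21) + r(36))/(22902 - 30106) = (-39*(-21) + √(-4 + 36))/(22902 - 30106) = (819 + √32)/(-7204) = (819 + 4*√2)*(-1/7204) = -819/7204 - √2/1801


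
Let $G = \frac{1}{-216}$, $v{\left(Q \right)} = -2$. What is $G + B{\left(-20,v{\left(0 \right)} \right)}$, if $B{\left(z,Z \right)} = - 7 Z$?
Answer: $\frac{3023}{216} \approx 13.995$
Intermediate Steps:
$G = - \frac{1}{216} \approx -0.0046296$
$G + B{\left(-20,v{\left(0 \right)} \right)} = - \frac{1}{216} - -14 = - \frac{1}{216} + 14 = \frac{3023}{216}$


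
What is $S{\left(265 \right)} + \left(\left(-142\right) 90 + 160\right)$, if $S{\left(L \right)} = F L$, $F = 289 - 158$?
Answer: $22095$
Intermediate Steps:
$F = 131$ ($F = 289 - 158 = 131$)
$S{\left(L \right)} = 131 L$
$S{\left(265 \right)} + \left(\left(-142\right) 90 + 160\right) = 131 \cdot 265 + \left(\left(-142\right) 90 + 160\right) = 34715 + \left(-12780 + 160\right) = 34715 - 12620 = 22095$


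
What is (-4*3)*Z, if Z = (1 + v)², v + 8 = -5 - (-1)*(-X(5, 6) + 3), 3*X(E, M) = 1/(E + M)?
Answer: -355216/363 ≈ -978.56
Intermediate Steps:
X(E, M) = 1/(3*(E + M))
v = -331/33 (v = -8 + (-5 - (-1)*(-1/(3*(5 + 6)) + 3)) = -8 + (-5 - (-1)*(-1/(3*11) + 3)) = -8 + (-5 - (-1)*(-1*1/33 + 3)) = -8 + (-5 - (-1)*(-1/33 + 3)) = -8 + (-5 - (-1)*98/33) = -8 + (-5 - 1*(-98/33)) = -8 + (-5 + 98/33) = -8 - 67/33 = -331/33 ≈ -10.030)
Z = 88804/1089 (Z = (1 - 331/33)² = (-298/33)² = 88804/1089 ≈ 81.546)
(-4*3)*Z = -4*3*(88804/1089) = -12*88804/1089 = -355216/363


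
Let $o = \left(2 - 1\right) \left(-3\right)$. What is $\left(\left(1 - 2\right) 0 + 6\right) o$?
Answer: $-18$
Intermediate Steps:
$o = -3$ ($o = 1 \left(-3\right) = -3$)
$\left(\left(1 - 2\right) 0 + 6\right) o = \left(\left(1 - 2\right) 0 + 6\right) \left(-3\right) = \left(\left(-1\right) 0 + 6\right) \left(-3\right) = \left(0 + 6\right) \left(-3\right) = 6 \left(-3\right) = -18$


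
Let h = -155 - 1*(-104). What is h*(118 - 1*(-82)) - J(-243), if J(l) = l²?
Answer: -69249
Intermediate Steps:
h = -51 (h = -155 + 104 = -51)
h*(118 - 1*(-82)) - J(-243) = -51*(118 - 1*(-82)) - 1*(-243)² = -51*(118 + 82) - 1*59049 = -51*200 - 59049 = -10200 - 59049 = -69249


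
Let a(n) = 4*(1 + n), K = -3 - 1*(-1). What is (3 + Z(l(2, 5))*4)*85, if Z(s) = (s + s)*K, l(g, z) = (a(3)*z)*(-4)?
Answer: 435455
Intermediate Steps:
K = -2 (K = -3 + 1 = -2)
a(n) = 4 + 4*n
l(g, z) = -64*z (l(g, z) = ((4 + 4*3)*z)*(-4) = ((4 + 12)*z)*(-4) = (16*z)*(-4) = -64*z)
Z(s) = -4*s (Z(s) = (s + s)*(-2) = (2*s)*(-2) = -4*s)
(3 + Z(l(2, 5))*4)*85 = (3 - (-256)*5*4)*85 = (3 - 4*(-320)*4)*85 = (3 + 1280*4)*85 = (3 + 5120)*85 = 5123*85 = 435455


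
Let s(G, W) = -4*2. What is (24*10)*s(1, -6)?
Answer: -1920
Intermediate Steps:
s(G, W) = -8
(24*10)*s(1, -6) = (24*10)*(-8) = 240*(-8) = -1920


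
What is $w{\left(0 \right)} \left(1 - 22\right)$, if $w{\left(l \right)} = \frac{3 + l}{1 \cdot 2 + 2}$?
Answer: $- \frac{63}{4} \approx -15.75$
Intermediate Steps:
$w{\left(l \right)} = \frac{3}{4} + \frac{l}{4}$ ($w{\left(l \right)} = \frac{3 + l}{2 + 2} = \frac{3 + l}{4} = \left(3 + l\right) \frac{1}{4} = \frac{3}{4} + \frac{l}{4}$)
$w{\left(0 \right)} \left(1 - 22\right) = \left(\frac{3}{4} + \frac{1}{4} \cdot 0\right) \left(1 - 22\right) = \left(\frac{3}{4} + 0\right) \left(-21\right) = \frac{3}{4} \left(-21\right) = - \frac{63}{4}$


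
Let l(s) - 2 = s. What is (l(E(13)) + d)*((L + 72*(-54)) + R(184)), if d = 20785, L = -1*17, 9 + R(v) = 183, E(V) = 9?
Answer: -77589876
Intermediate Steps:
R(v) = 174 (R(v) = -9 + 183 = 174)
l(s) = 2 + s
L = -17
(l(E(13)) + d)*((L + 72*(-54)) + R(184)) = ((2 + 9) + 20785)*((-17 + 72*(-54)) + 174) = (11 + 20785)*((-17 - 3888) + 174) = 20796*(-3905 + 174) = 20796*(-3731) = -77589876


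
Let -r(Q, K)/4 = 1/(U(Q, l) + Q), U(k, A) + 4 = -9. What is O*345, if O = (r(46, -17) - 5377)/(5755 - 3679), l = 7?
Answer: -20406175/22836 ≈ -893.60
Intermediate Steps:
U(k, A) = -13 (U(k, A) = -4 - 9 = -13)
r(Q, K) = -4/(-13 + Q)
O = -177445/68508 (O = (-4/(-13 + 46) - 5377)/(5755 - 3679) = (-4/33 - 5377)/2076 = (-4*1/33 - 5377)*(1/2076) = (-4/33 - 5377)*(1/2076) = -177445/33*1/2076 = -177445/68508 ≈ -2.5901)
O*345 = -177445/68508*345 = -20406175/22836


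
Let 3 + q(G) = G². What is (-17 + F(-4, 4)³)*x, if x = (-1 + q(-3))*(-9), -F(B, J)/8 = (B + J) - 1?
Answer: -22275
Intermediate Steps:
F(B, J) = 8 - 8*B - 8*J (F(B, J) = -8*((B + J) - 1) = -8*(-1 + B + J) = 8 - 8*B - 8*J)
q(G) = -3 + G²
x = -45 (x = (-1 + (-3 + (-3)²))*(-9) = (-1 + (-3 + 9))*(-9) = (-1 + 6)*(-9) = 5*(-9) = -45)
(-17 + F(-4, 4)³)*x = (-17 + (8 - 8*(-4) - 8*4)³)*(-45) = (-17 + (8 + 32 - 32)³)*(-45) = (-17 + 8³)*(-45) = (-17 + 512)*(-45) = 495*(-45) = -22275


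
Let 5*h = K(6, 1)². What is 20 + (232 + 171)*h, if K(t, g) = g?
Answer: 503/5 ≈ 100.60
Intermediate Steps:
h = ⅕ (h = (⅕)*1² = (⅕)*1 = ⅕ ≈ 0.20000)
20 + (232 + 171)*h = 20 + (232 + 171)*(⅕) = 20 + 403*(⅕) = 20 + 403/5 = 503/5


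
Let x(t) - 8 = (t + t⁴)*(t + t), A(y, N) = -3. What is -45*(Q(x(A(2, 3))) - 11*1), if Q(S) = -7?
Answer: 810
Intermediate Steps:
x(t) = 8 + 2*t*(t + t⁴) (x(t) = 8 + (t + t⁴)*(t + t) = 8 + (t + t⁴)*(2*t) = 8 + 2*t*(t + t⁴))
-45*(Q(x(A(2, 3))) - 11*1) = -45*(-7 - 11*1) = -45*(-7 - 11) = -45*(-18) = 810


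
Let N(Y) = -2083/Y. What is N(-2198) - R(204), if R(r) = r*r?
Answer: -91469885/2198 ≈ -41615.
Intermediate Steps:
R(r) = r²
N(-2198) - R(204) = -2083/(-2198) - 1*204² = -2083*(-1/2198) - 1*41616 = 2083/2198 - 41616 = -91469885/2198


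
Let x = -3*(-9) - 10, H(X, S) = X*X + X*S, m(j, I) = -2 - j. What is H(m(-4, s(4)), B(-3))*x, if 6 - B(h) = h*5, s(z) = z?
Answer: 782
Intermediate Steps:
B(h) = 6 - 5*h (B(h) = 6 - h*5 = 6 - 5*h)
H(X, S) = X**2 + S*X
x = 17 (x = 27 - 10 = 17)
H(m(-4, s(4)), B(-3))*x = ((-2 - 1*(-4))*((6 - 5*(-3)) + (-2 - 1*(-4))))*17 = ((-2 + 4)*((6 + 15) + (-2 + 4)))*17 = (2*(21 + 2))*17 = (2*23)*17 = 46*17 = 782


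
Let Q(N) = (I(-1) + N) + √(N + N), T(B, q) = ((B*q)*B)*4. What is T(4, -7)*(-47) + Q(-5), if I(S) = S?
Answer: 21050 + I*√10 ≈ 21050.0 + 3.1623*I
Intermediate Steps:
T(B, q) = 4*q*B² (T(B, q) = (q*B²)*4 = 4*q*B²)
Q(N) = -1 + N + √2*√N (Q(N) = (-1 + N) + √(N + N) = (-1 + N) + √(2*N) = (-1 + N) + √2*√N = -1 + N + √2*√N)
T(4, -7)*(-47) + Q(-5) = (4*(-7)*4²)*(-47) + (-1 - 5 + √2*√(-5)) = (4*(-7)*16)*(-47) + (-1 - 5 + √2*(I*√5)) = -448*(-47) + (-1 - 5 + I*√10) = 21056 + (-6 + I*√10) = 21050 + I*√10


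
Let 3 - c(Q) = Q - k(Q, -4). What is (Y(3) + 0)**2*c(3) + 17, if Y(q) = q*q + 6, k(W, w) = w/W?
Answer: -283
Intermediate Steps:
Y(q) = 6 + q**2 (Y(q) = q**2 + 6 = 6 + q**2)
c(Q) = 3 - Q - 4/Q (c(Q) = 3 - (Q - (-4)/Q) = 3 - (Q + 4/Q) = 3 + (-Q - 4/Q) = 3 - Q - 4/Q)
(Y(3) + 0)**2*c(3) + 17 = ((6 + 3**2) + 0)**2*(3 - 1*3 - 4/3) + 17 = ((6 + 9) + 0)**2*(3 - 3 - 4*1/3) + 17 = (15 + 0)**2*(3 - 3 - 4/3) + 17 = 15**2*(-4/3) + 17 = 225*(-4/3) + 17 = -300 + 17 = -283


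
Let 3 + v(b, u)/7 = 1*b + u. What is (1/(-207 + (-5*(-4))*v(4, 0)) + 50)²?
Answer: 11215801/4489 ≈ 2498.5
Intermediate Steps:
v(b, u) = -21 + 7*b + 7*u (v(b, u) = -21 + 7*(1*b + u) = -21 + 7*(b + u) = -21 + (7*b + 7*u) = -21 + 7*b + 7*u)
(1/(-207 + (-5*(-4))*v(4, 0)) + 50)² = (1/(-207 + (-5*(-4))*(-21 + 7*4 + 7*0)) + 50)² = (1/(-207 + 20*(-21 + 28 + 0)) + 50)² = (1/(-207 + 20*7) + 50)² = (1/(-207 + 140) + 50)² = (1/(-67) + 50)² = (-1/67 + 50)² = (3349/67)² = 11215801/4489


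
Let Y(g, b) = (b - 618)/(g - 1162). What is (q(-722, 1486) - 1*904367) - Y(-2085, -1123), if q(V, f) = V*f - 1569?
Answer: -6425256257/3247 ≈ -1.9788e+6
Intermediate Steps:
q(V, f) = -1569 + V*f
Y(g, b) = (-618 + b)/(-1162 + g)
(q(-722, 1486) - 1*904367) - Y(-2085, -1123) = ((-1569 - 722*1486) - 1*904367) - (-618 - 1123)/(-1162 - 2085) = ((-1569 - 1072892) - 904367) - (-1741)/(-3247) = (-1074461 - 904367) - (-1)*(-1741)/3247 = -1978828 - 1*1741/3247 = -1978828 - 1741/3247 = -6425256257/3247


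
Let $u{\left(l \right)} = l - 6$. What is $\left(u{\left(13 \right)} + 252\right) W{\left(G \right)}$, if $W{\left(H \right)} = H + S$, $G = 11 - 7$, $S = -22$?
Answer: $-4662$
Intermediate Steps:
$G = 4$ ($G = 11 - 7 = 4$)
$W{\left(H \right)} = -22 + H$ ($W{\left(H \right)} = H - 22 = -22 + H$)
$u{\left(l \right)} = -6 + l$ ($u{\left(l \right)} = l - 6 = -6 + l$)
$\left(u{\left(13 \right)} + 252\right) W{\left(G \right)} = \left(\left(-6 + 13\right) + 252\right) \left(-22 + 4\right) = \left(7 + 252\right) \left(-18\right) = 259 \left(-18\right) = -4662$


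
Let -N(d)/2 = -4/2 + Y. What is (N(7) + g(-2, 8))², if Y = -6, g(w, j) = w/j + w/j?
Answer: 961/4 ≈ 240.25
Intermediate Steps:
g(w, j) = 2*w/j
N(d) = 16 (N(d) = -2*(-4/2 - 6) = -2*(-4*½ - 6) = -2*(-2 - 6) = -2*(-8) = 16)
(N(7) + g(-2, 8))² = (16 + 2*(-2)/8)² = (16 + 2*(-2)*(⅛))² = (16 - ½)² = (31/2)² = 961/4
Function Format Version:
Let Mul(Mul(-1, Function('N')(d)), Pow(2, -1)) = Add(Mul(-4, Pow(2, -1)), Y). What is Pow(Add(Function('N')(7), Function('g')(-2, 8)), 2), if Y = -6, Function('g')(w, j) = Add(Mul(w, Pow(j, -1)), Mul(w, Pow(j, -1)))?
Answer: Rational(961, 4) ≈ 240.25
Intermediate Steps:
Function('g')(w, j) = Mul(2, w, Pow(j, -1))
Function('N')(d) = 16 (Function('N')(d) = Mul(-2, Add(Mul(-4, Pow(2, -1)), -6)) = Mul(-2, Add(Mul(-4, Rational(1, 2)), -6)) = Mul(-2, Add(-2, -6)) = Mul(-2, -8) = 16)
Pow(Add(Function('N')(7), Function('g')(-2, 8)), 2) = Pow(Add(16, Mul(2, -2, Pow(8, -1))), 2) = Pow(Add(16, Mul(2, -2, Rational(1, 8))), 2) = Pow(Add(16, Rational(-1, 2)), 2) = Pow(Rational(31, 2), 2) = Rational(961, 4)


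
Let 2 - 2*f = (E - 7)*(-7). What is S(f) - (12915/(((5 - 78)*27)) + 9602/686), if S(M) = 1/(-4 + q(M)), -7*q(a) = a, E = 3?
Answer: -2971343/375585 ≈ -7.9112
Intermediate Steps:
q(a) = -a/7
f = -13 (f = 1 - (3 - 7)*(-7)/2 = 1 - (-2)*(-7) = 1 - ½*28 = 1 - 14 = -13)
S(M) = 1/(-4 - M/7)
S(f) - (12915/(((5 - 78)*27)) + 9602/686) = -7/(28 - 13) - (12915/(((5 - 78)*27)) + 9602/686) = -7/15 - (12915/((-73*27)) + 9602*(1/686)) = -7*1/15 - (12915/(-1971) + 4801/343) = -7/15 - (12915*(-1/1971) + 4801/343) = -7/15 - (-1435/219 + 4801/343) = -7/15 - 1*559214/75117 = -7/15 - 559214/75117 = -2971343/375585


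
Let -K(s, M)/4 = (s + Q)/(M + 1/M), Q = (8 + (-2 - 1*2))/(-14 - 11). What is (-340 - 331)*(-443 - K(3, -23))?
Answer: 1971492611/6625 ≈ 2.9758e+5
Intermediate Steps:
Q = -4/25 (Q = (8 + (-2 - 2))/(-25) = (8 - 4)*(-1/25) = 4*(-1/25) = -4/25 ≈ -0.16000)
K(s, M) = -4*(-4/25 + s)/(M + 1/M) (K(s, M) = -4*(s - 4/25)/(M + 1/M) = -4*(-4/25 + s)/(M + 1/M))
(-340 - 331)*(-443 - K(3, -23)) = (-340 - 331)*(-443 - 4*(-23)*(4 - 25*3)/(25*(1 + (-23)²))) = -671*(-443 - 4*(-23)*(4 - 75)/(25*(1 + 529))) = -671*(-443 - 4*(-23)*(-71)/(25*530)) = -671*(-443 - 1*3266/6625) = -671*(-443 - 3266/6625) = -671*(-2938141/6625) = 1971492611/6625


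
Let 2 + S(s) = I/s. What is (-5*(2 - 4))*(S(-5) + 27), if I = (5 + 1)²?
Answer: 178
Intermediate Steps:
I = 36 (I = 6² = 36)
S(s) = -2 + 36/s
(-5*(2 - 4))*(S(-5) + 27) = (-5*(2 - 4))*((-2 + 36/(-5)) + 27) = (-5*(-2))*((-2 + 36*(-⅕)) + 27) = 10*((-2 - 36/5) + 27) = 10*(-46/5 + 27) = 10*(89/5) = 178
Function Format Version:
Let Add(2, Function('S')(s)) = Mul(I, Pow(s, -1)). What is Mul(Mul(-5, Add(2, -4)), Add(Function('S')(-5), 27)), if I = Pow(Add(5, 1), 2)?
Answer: 178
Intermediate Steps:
I = 36 (I = Pow(6, 2) = 36)
Function('S')(s) = Add(-2, Mul(36, Pow(s, -1)))
Mul(Mul(-5, Add(2, -4)), Add(Function('S')(-5), 27)) = Mul(Mul(-5, Add(2, -4)), Add(Add(-2, Mul(36, Pow(-5, -1))), 27)) = Mul(Mul(-5, -2), Add(Add(-2, Mul(36, Rational(-1, 5))), 27)) = Mul(10, Add(Add(-2, Rational(-36, 5)), 27)) = Mul(10, Add(Rational(-46, 5), 27)) = Mul(10, Rational(89, 5)) = 178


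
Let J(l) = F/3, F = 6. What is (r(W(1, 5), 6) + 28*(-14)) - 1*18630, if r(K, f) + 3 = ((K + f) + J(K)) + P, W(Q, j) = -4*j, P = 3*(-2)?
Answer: -19043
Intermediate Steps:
P = -6
J(l) = 2 (J(l) = 6/3 = 6*(1/3) = 2)
r(K, f) = -7 + K + f (r(K, f) = -3 + (((K + f) + 2) - 6) = -3 + ((2 + K + f) - 6) = -3 + (-4 + K + f) = -7 + K + f)
(r(W(1, 5), 6) + 28*(-14)) - 1*18630 = ((-7 - 4*5 + 6) + 28*(-14)) - 1*18630 = ((-7 - 20 + 6) - 392) - 18630 = (-21 - 392) - 18630 = -413 - 18630 = -19043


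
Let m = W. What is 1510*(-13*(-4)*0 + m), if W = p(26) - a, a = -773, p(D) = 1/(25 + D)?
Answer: 59530240/51 ≈ 1.1673e+6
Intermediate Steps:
W = 39424/51 (W = 1/(25 + 26) - 1*(-773) = 1/51 + 773 = 39424/51 ≈ 773.02)
m = 39424/51 ≈ 773.02
1510*(-13*(-4)*0 + m) = 1510*(-13*(-4)*0 + 39424/51) = 1510*(52*0 + 39424/51) = 1510*(0 + 39424/51) = 1510*(39424/51) = 59530240/51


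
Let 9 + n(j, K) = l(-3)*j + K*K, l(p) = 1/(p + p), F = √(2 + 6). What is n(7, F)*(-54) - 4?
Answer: 113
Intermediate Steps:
F = 2*√2 (F = √8 = 2*√2 ≈ 2.8284)
l(p) = 1/(2*p)
n(j, K) = -9 + K² - j/6 (n(j, K) = -9 + (((½)/(-3))*j + K*K) = -9 + (((½)*(-⅓))*j + K²) = -9 + (-j/6 + K²) = -9 + (K² - j/6) = -9 + K² - j/6)
n(7, F)*(-54) - 4 = (-9 + (2*√2)² - ⅙*7)*(-54) - 4 = (-9 + 8 - 7/6)*(-54) - 4 = -13/6*(-54) - 4 = 117 - 4 = 113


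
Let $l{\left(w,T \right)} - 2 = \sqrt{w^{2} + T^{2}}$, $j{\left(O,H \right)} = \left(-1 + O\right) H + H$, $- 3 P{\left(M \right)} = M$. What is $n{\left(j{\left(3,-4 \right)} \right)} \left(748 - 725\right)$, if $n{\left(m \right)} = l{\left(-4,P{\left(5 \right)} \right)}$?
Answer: $\frac{437}{3} \approx 145.67$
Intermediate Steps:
$P{\left(M \right)} = - \frac{M}{3}$
$j{\left(O,H \right)} = H + H \left(-1 + O\right)$ ($j{\left(O,H \right)} = H \left(-1 + O\right) + H = H + H \left(-1 + O\right)$)
$l{\left(w,T \right)} = 2 + \sqrt{T^{2} + w^{2}}$ ($l{\left(w,T \right)} = 2 + \sqrt{w^{2} + T^{2}} = 2 + \sqrt{T^{2} + w^{2}}$)
$n{\left(m \right)} = \frac{19}{3}$ ($n{\left(m \right)} = 2 + \sqrt{\left(\left(- \frac{1}{3}\right) 5\right)^{2} + \left(-4\right)^{2}} = 2 + \sqrt{\left(- \frac{5}{3}\right)^{2} + 16} = 2 + \sqrt{\frac{25}{9} + 16} = 2 + \sqrt{\frac{169}{9}} = 2 + \frac{13}{3} = \frac{19}{3}$)
$n{\left(j{\left(3,-4 \right)} \right)} \left(748 - 725\right) = \frac{19 \left(748 - 725\right)}{3} = \frac{19}{3} \cdot 23 = \frac{437}{3}$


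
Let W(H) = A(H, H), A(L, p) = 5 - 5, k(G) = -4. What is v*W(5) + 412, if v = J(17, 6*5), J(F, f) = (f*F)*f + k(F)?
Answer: 412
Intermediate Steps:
A(L, p) = 0
J(F, f) = -4 + F*f² (J(F, f) = (f*F)*f - 4 = (F*f)*f - 4 = F*f² - 4 = -4 + F*f²)
W(H) = 0
v = 15296 (v = -4 + 17*(6*5)² = -4 + 17*30² = -4 + 17*900 = -4 + 15300 = 15296)
v*W(5) + 412 = 15296*0 + 412 = 0 + 412 = 412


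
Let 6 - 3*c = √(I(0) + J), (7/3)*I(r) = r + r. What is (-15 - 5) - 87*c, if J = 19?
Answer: -194 + 29*√19 ≈ -67.592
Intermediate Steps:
I(r) = 6*r/7 (I(r) = 3*(r + r)/7 = 3*(2*r)/7 = 6*r/7)
c = 2 - √19/3 (c = 2 - √((6/7)*0 + 19)/3 = 2 - √(0 + 19)/3 = 2 - √19/3 ≈ 0.54703)
(-15 - 5) - 87*c = (-15 - 5) - 87*(2 - √19/3) = -20 + (-174 + 29*√19) = -194 + 29*√19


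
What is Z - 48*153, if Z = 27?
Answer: -7317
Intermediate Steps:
Z - 48*153 = 27 - 48*153 = 27 - 7344 = -7317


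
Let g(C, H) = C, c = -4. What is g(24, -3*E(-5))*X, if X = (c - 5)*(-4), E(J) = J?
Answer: 864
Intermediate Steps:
X = 36 (X = (-4 - 5)*(-4) = -9*(-4) = 36)
g(24, -3*E(-5))*X = 24*36 = 864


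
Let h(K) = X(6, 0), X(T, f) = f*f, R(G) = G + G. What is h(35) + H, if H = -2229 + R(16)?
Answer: -2197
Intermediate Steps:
R(G) = 2*G
X(T, f) = f²
h(K) = 0 (h(K) = 0² = 0)
H = -2197 (H = -2229 + 2*16 = -2229 + 32 = -2197)
h(35) + H = 0 - 2197 = -2197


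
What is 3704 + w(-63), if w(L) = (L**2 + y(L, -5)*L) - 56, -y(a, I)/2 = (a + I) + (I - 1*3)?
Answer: -1959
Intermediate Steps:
y(a, I) = 6 - 4*I - 2*a (y(a, I) = -2*((a + I) + (I - 1*3)) = -2*((I + a) + (I - 3)) = -2*((I + a) + (-3 + I)) = -2*(-3 + a + 2*I) = 6 - 4*I - 2*a)
w(L) = -56 + L**2 + L*(26 - 2*L) (w(L) = (L**2 + (6 - 4*(-5) - 2*L)*L) - 56 = (L**2 + (6 + 20 - 2*L)*L) - 56 = (L**2 + (26 - 2*L)*L) - 56 = (L**2 + L*(26 - 2*L)) - 56 = -56 + L**2 + L*(26 - 2*L))
3704 + w(-63) = 3704 + (-56 - 1*(-63)**2 + 26*(-63)) = 3704 + (-56 - 1*3969 - 1638) = 3704 + (-56 - 3969 - 1638) = 3704 - 5663 = -1959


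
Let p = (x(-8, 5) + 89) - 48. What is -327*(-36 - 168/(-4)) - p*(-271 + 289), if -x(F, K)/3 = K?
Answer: -2430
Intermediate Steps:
x(F, K) = -3*K
p = 26 (p = (-3*5 + 89) - 48 = (-15 + 89) - 48 = 74 - 48 = 26)
-327*(-36 - 168/(-4)) - p*(-271 + 289) = -327*(-36 - 168/(-4)) - 26*(-271 + 289) = -327*(-36 - 168*(-¼)) - 26*18 = -327*(-36 + 42) - 1*468 = -327*6 - 468 = -1962 - 468 = -2430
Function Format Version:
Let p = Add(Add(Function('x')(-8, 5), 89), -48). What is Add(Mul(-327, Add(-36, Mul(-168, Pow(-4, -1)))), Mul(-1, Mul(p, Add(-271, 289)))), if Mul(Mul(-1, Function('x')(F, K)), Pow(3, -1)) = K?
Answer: -2430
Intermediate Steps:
Function('x')(F, K) = Mul(-3, K)
p = 26 (p = Add(Add(Mul(-3, 5), 89), -48) = Add(Add(-15, 89), -48) = Add(74, -48) = 26)
Add(Mul(-327, Add(-36, Mul(-168, Pow(-4, -1)))), Mul(-1, Mul(p, Add(-271, 289)))) = Add(Mul(-327, Add(-36, Mul(-168, Pow(-4, -1)))), Mul(-1, Mul(26, Add(-271, 289)))) = Add(Mul(-327, Add(-36, Mul(-168, Rational(-1, 4)))), Mul(-1, Mul(26, 18))) = Add(Mul(-327, Add(-36, 42)), Mul(-1, 468)) = Add(Mul(-327, 6), -468) = Add(-1962, -468) = -2430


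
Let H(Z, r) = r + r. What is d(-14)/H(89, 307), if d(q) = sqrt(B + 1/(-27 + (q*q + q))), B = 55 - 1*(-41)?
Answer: sqrt(2306555)/95170 ≈ 0.015958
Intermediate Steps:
H(Z, r) = 2*r
B = 96 (B = 55 + 41 = 96)
d(q) = sqrt(96 + 1/(-27 + q + q**2)) (d(q) = sqrt(96 + 1/(-27 + (q*q + q))) = sqrt(96 + 1/(-27 + (q**2 + q))) = sqrt(96 + 1/(-27 + (q + q**2))) = sqrt(96 + 1/(-27 + q + q**2)))
d(-14)/H(89, 307) = sqrt((-2591 + 96*(-14) + 96*(-14)**2)/(-27 - 14 + (-14)**2))/((2*307)) = sqrt((-2591 - 1344 + 96*196)/(-27 - 14 + 196))/614 = sqrt((-2591 - 1344 + 18816)/155)*(1/614) = sqrt((1/155)*14881)*(1/614) = sqrt(14881/155)*(1/614) = (sqrt(2306555)/155)*(1/614) = sqrt(2306555)/95170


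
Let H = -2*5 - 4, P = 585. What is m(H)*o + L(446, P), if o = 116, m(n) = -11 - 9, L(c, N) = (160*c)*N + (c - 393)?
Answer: 41743333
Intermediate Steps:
L(c, N) = -393 + c + 160*N*c (L(c, N) = 160*N*c + (-393 + c) = -393 + c + 160*N*c)
H = -14 (H = -10 - 4 = -14)
m(n) = -20
m(H)*o + L(446, P) = -20*116 + (-393 + 446 + 160*585*446) = -2320 + (-393 + 446 + 41745600) = -2320 + 41745653 = 41743333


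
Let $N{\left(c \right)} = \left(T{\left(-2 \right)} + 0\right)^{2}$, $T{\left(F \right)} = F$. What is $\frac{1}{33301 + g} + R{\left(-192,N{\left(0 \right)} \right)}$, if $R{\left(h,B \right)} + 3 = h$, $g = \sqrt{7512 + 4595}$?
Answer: $- \frac{216244143029}{1108944494} - \frac{\sqrt{12107}}{1108944494} \approx -195.0$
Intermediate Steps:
$N{\left(c \right)} = 4$ ($N{\left(c \right)} = \left(-2 + 0\right)^{2} = \left(-2\right)^{2} = 4$)
$g = \sqrt{12107} \approx 110.03$
$R{\left(h,B \right)} = -3 + h$
$\frac{1}{33301 + g} + R{\left(-192,N{\left(0 \right)} \right)} = \frac{1}{33301 + \sqrt{12107}} - 195 = -195 + \frac{1}{33301 + \sqrt{12107}}$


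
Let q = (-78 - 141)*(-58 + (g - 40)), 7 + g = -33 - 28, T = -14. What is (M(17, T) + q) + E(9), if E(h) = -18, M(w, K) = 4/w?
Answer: 617716/17 ≈ 36336.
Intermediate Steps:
g = -68 (g = -7 + (-33 - 28) = -7 - 61 = -68)
q = 36354 (q = (-78 - 141)*(-58 + (-68 - 40)) = -219*(-58 - 108) = -219*(-166) = 36354)
(M(17, T) + q) + E(9) = (4/17 + 36354) - 18 = 618022/17 - 18 = 617716/17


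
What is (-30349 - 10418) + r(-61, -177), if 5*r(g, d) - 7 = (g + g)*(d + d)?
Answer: -32128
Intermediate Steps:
r(g, d) = 7/5 + 4*d*g/5 (r(g, d) = 7/5 + ((g + g)*(d + d))/5 = 7/5 + ((2*g)*(2*d))/5 = 7/5 + (4*d*g)/5 = 7/5 + 4*d*g/5)
(-30349 - 10418) + r(-61, -177) = (-30349 - 10418) + (7/5 + (⅘)*(-177)*(-61)) = -40767 + (7/5 + 43188/5) = -40767 + 8639 = -32128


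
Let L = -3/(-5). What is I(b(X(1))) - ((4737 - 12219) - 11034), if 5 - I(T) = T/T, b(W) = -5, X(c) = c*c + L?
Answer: 18520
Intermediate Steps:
L = ⅗ (L = -3*(-⅕) = ⅗ ≈ 0.60000)
X(c) = ⅗ + c² (X(c) = c*c + ⅗ = c² + ⅗ = ⅗ + c²)
I(T) = 4 (I(T) = 5 - T/T = 5 - 1*1 = 5 - 1 = 4)
I(b(X(1))) - ((4737 - 12219) - 11034) = 4 - ((4737 - 12219) - 11034) = 4 - (-7482 - 11034) = 4 - 1*(-18516) = 4 + 18516 = 18520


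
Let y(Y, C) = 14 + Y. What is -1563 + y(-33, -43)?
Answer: -1582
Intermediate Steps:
-1563 + y(-33, -43) = -1563 + (14 - 33) = -1563 - 19 = -1582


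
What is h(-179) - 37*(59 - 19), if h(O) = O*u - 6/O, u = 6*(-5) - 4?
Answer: 824480/179 ≈ 4606.0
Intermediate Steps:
u = -34 (u = -30 - 4 = -34)
h(O) = -34*O - 6/O (h(O) = O*(-34) - 6/O = -34*O - 6/O)
h(-179) - 37*(59 - 19) = (-34*(-179) - 6/(-179)) - 37*(59 - 19) = (6086 - 6*(-1/179)) - 37*40 = (6086 + 6/179) - 1480 = 1089400/179 - 1480 = 824480/179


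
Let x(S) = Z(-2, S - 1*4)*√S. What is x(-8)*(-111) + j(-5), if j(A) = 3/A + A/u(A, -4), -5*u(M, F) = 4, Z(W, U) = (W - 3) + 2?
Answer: 113/20 + 666*I*√2 ≈ 5.65 + 941.87*I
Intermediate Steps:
Z(W, U) = -1 + W (Z(W, U) = (-3 + W) + 2 = -1 + W)
x(S) = -3*√S (x(S) = (-1 - 2)*√S = -3*√S)
u(M, F) = -⅘ (u(M, F) = -⅕*4 = -⅘)
j(A) = 3/A - 5*A/4 (j(A) = 3/A + A/(-⅘) = 3/A + A*(-5/4) = 3/A - 5*A/4)
x(-8)*(-111) + j(-5) = -6*I*√2*(-111) + (3/(-5) - 5/4*(-5)) = -6*I*√2*(-111) + (3*(-⅕) + 25/4) = -6*I*√2*(-111) + (-⅗ + 25/4) = 666*I*√2 + 113/20 = 113/20 + 666*I*√2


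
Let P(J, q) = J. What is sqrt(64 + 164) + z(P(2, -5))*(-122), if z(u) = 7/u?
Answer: -427 + 2*sqrt(57) ≈ -411.90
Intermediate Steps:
sqrt(64 + 164) + z(P(2, -5))*(-122) = sqrt(64 + 164) + (7/2)*(-122) = sqrt(228) + (7*(1/2))*(-122) = 2*sqrt(57) + (7/2)*(-122) = 2*sqrt(57) - 427 = -427 + 2*sqrt(57)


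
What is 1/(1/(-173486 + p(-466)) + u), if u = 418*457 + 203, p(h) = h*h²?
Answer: 101368182/19384536075677 ≈ 5.2293e-6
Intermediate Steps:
p(h) = h³
u = 191229 (u = 191026 + 203 = 191229)
1/(1/(-173486 + p(-466)) + u) = 1/(1/(-173486 + (-466)³) + 191229) = 1/(1/(-173486 - 101194696) + 191229) = 1/(1/(-101368182) + 191229) = 1/(-1/101368182 + 191229) = 1/(19384536075677/101368182) = 101368182/19384536075677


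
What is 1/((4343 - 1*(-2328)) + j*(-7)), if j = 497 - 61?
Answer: 1/3619 ≈ 0.00027632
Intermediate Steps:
j = 436
1/((4343 - 1*(-2328)) + j*(-7)) = 1/((4343 - 1*(-2328)) + 436*(-7)) = 1/((4343 + 2328) - 3052) = 1/(6671 - 3052) = 1/3619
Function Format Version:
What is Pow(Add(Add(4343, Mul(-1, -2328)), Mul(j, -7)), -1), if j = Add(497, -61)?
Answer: Rational(1, 3619) ≈ 0.00027632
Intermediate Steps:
j = 436
Pow(Add(Add(4343, Mul(-1, -2328)), Mul(j, -7)), -1) = Pow(Add(Add(4343, Mul(-1, -2328)), Mul(436, -7)), -1) = Pow(Add(Add(4343, 2328), -3052), -1) = Pow(Add(6671, -3052), -1) = Pow(3619, -1) = Rational(1, 3619)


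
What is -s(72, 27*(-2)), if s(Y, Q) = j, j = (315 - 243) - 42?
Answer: -30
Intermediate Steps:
j = 30 (j = 72 - 42 = 30)
s(Y, Q) = 30
-s(72, 27*(-2)) = -1*30 = -30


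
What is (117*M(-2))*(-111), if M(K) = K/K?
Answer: -12987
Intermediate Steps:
M(K) = 1
(117*M(-2))*(-111) = (117*1)*(-111) = 117*(-111) = -12987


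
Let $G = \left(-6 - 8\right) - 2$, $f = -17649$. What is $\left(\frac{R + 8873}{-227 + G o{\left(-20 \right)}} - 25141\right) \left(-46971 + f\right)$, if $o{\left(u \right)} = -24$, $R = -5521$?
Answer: $\frac{254847386700}{157} \approx 1.6232 \cdot 10^{9}$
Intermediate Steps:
$G = -16$ ($G = -14 - 2 = -16$)
$\left(\frac{R + 8873}{-227 + G o{\left(-20 \right)}} - 25141\right) \left(-46971 + f\right) = \left(\frac{-5521 + 8873}{-227 - -384} - 25141\right) \left(-46971 - 17649\right) = \left(\frac{3352}{-227 + 384} - 25141\right) \left(-64620\right) = \left(\frac{3352}{157} - 25141\right) \left(-64620\right) = \left(- \frac{3943785}{157}\right) \left(-64620\right) = \frac{254847386700}{157}$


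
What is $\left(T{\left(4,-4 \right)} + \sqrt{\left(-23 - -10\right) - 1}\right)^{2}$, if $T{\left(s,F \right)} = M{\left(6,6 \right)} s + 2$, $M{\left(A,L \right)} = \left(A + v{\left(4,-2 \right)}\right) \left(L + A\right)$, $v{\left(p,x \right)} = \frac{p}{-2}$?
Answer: $\left(194 + i \sqrt{14}\right)^{2} \approx 37622.0 + 1451.8 i$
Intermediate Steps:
$v{\left(p,x \right)} = - \frac{p}{2}$ ($v{\left(p,x \right)} = p \left(- \frac{1}{2}\right) = - \frac{p}{2}$)
$M{\left(A,L \right)} = \left(-2 + A\right) \left(A + L\right)$ ($M{\left(A,L \right)} = \left(A - 2\right) \left(L + A\right) = \left(A - 2\right) \left(A + L\right) = \left(-2 + A\right) \left(A + L\right)$)
$T{\left(s,F \right)} = 2 + 48 s$ ($T{\left(s,F \right)} = \left(6^{2} - 12 - 12 + 6 \cdot 6\right) s + 2 = \left(36 - 12 - 12 + 36\right) s + 2 = 48 s + 2 = 2 + 48 s$)
$\left(T{\left(4,-4 \right)} + \sqrt{\left(-23 - -10\right) - 1}\right)^{2} = \left(\left(2 + 48 \cdot 4\right) + \sqrt{\left(-23 - -10\right) - 1}\right)^{2} = \left(\left(2 + 192\right) + \sqrt{\left(-23 + 10\right) - 1}\right)^{2} = \left(194 + \sqrt{-13 - 1}\right)^{2} = \left(194 + \sqrt{-14}\right)^{2} = \left(194 + i \sqrt{14}\right)^{2}$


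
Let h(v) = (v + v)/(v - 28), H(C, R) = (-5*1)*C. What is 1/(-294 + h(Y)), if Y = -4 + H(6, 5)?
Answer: -31/9080 ≈ -0.0034141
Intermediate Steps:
H(C, R) = -5*C
Y = -34 (Y = -4 - 5*6 = -4 - 30 = -34)
h(v) = 2*v/(-28 + v) (h(v) = (2*v)/(-28 + v) = 2*v/(-28 + v))
1/(-294 + h(Y)) = 1/(-294 + 2*(-34)/(-28 - 34)) = 1/(-294 + 2*(-34)/(-62)) = 1/(-294 + 2*(-34)*(-1/62)) = 1/(-294 + 34/31) = 1/(-9080/31) = -31/9080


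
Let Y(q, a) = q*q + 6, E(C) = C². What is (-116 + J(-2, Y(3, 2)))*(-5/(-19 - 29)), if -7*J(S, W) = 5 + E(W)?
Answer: -2605/168 ≈ -15.506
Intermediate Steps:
Y(q, a) = 6 + q² (Y(q, a) = q² + 6 = 6 + q²)
J(S, W) = -5/7 - W²/7 (J(S, W) = -(5 + W²)/7 = -5/7 - W²/7)
(-116 + J(-2, Y(3, 2)))*(-5/(-19 - 29)) = (-116 + (-5/7 - (6 + 3²)²/7))*(-5/(-19 - 29)) = (-116 + (-5/7 - (6 + 9)²/7))*(-5/(-48)) = (-116 + (-5/7 - ⅐*15²))*(-5*(-1/48)) = (-116 + (-5/7 - ⅐*225))*(5/48) = (-116 + (-5/7 - 225/7))*(5/48) = (-116 - 230/7)*(5/48) = -1042/7*5/48 = -2605/168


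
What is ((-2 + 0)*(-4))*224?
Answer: 1792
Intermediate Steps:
((-2 + 0)*(-4))*224 = -2*(-4)*224 = 8*224 = 1792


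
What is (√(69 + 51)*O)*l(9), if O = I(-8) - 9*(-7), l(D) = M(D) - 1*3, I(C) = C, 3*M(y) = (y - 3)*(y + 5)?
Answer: 2750*√30 ≈ 15062.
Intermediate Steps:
M(y) = (-3 + y)*(5 + y)/3 (M(y) = ((y - 3)*(y + 5))/3 = ((-3 + y)*(5 + y))/3 = (-3 + y)*(5 + y)/3)
l(D) = -8 + D²/3 + 2*D/3 (l(D) = (-5 + D²/3 + 2*D/3) - 1*3 = (-5 + D²/3 + 2*D/3) - 3 = -8 + D²/3 + 2*D/3)
O = 55 (O = -8 - 9*(-7) = -8 - 1*(-63) = -8 + 63 = 55)
(√(69 + 51)*O)*l(9) = (√(69 + 51)*55)*(-8 + (⅓)*9² + (⅔)*9) = (√120*55)*(-8 + (⅓)*81 + 6) = ((2*√30)*55)*(-8 + 27 + 6) = (110*√30)*25 = 2750*√30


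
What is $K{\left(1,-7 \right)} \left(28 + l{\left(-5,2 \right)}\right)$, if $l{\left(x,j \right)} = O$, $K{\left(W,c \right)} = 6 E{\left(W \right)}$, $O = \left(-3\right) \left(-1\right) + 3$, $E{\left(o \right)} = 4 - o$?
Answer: $612$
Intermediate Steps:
$O = 6$ ($O = 3 + 3 = 6$)
$K{\left(W,c \right)} = 24 - 6 W$ ($K{\left(W,c \right)} = 6 \left(4 - W\right) = 24 - 6 W$)
$l{\left(x,j \right)} = 6$
$K{\left(1,-7 \right)} \left(28 + l{\left(-5,2 \right)}\right) = \left(24 - 6\right) \left(28 + 6\right) = \left(24 - 6\right) 34 = 18 \cdot 34 = 612$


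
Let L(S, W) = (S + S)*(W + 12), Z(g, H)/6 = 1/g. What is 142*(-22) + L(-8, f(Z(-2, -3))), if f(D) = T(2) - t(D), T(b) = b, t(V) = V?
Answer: -3396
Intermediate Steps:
Z(g, H) = 6/g
f(D) = 2 - D
L(S, W) = 2*S*(12 + W) (L(S, W) = (2*S)*(12 + W) = 2*S*(12 + W))
142*(-22) + L(-8, f(Z(-2, -3))) = 142*(-22) + 2*(-8)*(12 + (2 - 6/(-2))) = -3124 + 2*(-8)*(12 + (2 - 6*(-1)/2)) = -3124 + 2*(-8)*(12 + (2 - 1*(-3))) = -3124 + 2*(-8)*(12 + (2 + 3)) = -3124 + 2*(-8)*(12 + 5) = -3124 + 2*(-8)*17 = -3124 - 272 = -3396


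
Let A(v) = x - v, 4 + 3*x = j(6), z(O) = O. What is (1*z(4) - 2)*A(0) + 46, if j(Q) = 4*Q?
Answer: 178/3 ≈ 59.333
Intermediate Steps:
x = 20/3 (x = -4/3 + (4*6)/3 = -4/3 + (1/3)*24 = -4/3 + 8 = 20/3 ≈ 6.6667)
A(v) = 20/3 - v
(1*z(4) - 2)*A(0) + 46 = (1*4 - 2)*(20/3 - 1*0) + 46 = (4 - 2)*(20/3 + 0) + 46 = 2*(20/3) + 46 = 40/3 + 46 = 178/3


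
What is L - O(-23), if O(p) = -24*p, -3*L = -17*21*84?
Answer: 9444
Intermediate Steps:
L = 9996 (L = -(-17*21)*84/3 = -(-119)*84 = -⅓*(-29988) = 9996)
L - O(-23) = 9996 - (-24)*(-23) = 9996 - 1*552 = 9996 - 552 = 9444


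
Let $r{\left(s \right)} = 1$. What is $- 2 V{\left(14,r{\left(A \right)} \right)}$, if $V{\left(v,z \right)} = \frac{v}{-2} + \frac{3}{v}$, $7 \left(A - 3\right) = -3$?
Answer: $\frac{95}{7} \approx 13.571$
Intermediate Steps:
$A = \frac{18}{7}$ ($A = 3 + \frac{1}{7} \left(-3\right) = 3 - \frac{3}{7} = \frac{18}{7} \approx 2.5714$)
$V{\left(v,z \right)} = \frac{3}{v} - \frac{v}{2}$ ($V{\left(v,z \right)} = v \left(- \frac{1}{2}\right) + \frac{3}{v} = - \frac{v}{2} + \frac{3}{v} = \frac{3}{v} - \frac{v}{2}$)
$- 2 V{\left(14,r{\left(A \right)} \right)} = - 2 \left(\frac{3}{14} - 7\right) = \left(-2\right) \left(- \frac{95}{14}\right) = \frac{95}{7}$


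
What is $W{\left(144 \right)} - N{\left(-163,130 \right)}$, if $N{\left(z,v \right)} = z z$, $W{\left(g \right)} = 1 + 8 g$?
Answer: $-25416$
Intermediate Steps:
$N{\left(z,v \right)} = z^{2}$
$W{\left(144 \right)} - N{\left(-163,130 \right)} = \left(1 + 8 \cdot 144\right) - \left(-163\right)^{2} = \left(1 + 1152\right) - 26569 = 1153 - 26569 = -25416$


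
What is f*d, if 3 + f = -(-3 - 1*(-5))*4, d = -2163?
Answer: 23793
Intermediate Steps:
f = -11 (f = -3 - (-3 - 1*(-5))*4 = -3 - (-3 + 5)*4 = -3 - 1*2*4 = -3 - 2*4 = -3 - 8 = -11)
f*d = -11*(-2163) = 23793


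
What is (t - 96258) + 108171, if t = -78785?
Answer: -66872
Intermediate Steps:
(t - 96258) + 108171 = (-78785 - 96258) + 108171 = -175043 + 108171 = -66872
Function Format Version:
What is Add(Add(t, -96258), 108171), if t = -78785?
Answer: -66872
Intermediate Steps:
Add(Add(t, -96258), 108171) = Add(Add(-78785, -96258), 108171) = Add(-175043, 108171) = -66872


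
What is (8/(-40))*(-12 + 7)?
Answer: 1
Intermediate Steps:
(8/(-40))*(-12 + 7) = (8*(-1/40))*(-5) = -⅕*(-5) = 1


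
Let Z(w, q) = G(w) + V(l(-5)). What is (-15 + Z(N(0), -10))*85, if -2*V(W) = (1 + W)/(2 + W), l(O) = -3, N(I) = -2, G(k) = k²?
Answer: -1020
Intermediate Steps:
V(W) = -(1 + W)/(2*(2 + W))
Z(w, q) = -1 + w² (Z(w, q) = w² + (-1 - 1*(-3))/(2*(2 - 3)) = w² + (½)*(-1 + 3)/(-1) = w² + (½)*(-1)*2 = w² - 1 = -1 + w²)
(-15 + Z(N(0), -10))*85 = (-15 + (-1 + (-2)²))*85 = (-15 + (-1 + 4))*85 = (-15 + 3)*85 = -12*85 = -1020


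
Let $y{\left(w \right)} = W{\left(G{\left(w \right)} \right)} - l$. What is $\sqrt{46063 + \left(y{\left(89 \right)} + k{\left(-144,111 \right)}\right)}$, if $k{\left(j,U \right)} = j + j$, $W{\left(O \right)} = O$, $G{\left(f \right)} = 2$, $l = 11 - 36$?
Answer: $\sqrt{45802} \approx 214.01$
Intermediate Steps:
$l = -25$ ($l = 11 - 36 = -25$)
$k{\left(j,U \right)} = 2 j$
$y{\left(w \right)} = 27$ ($y{\left(w \right)} = 2 - -25 = 2 + 25 = 27$)
$\sqrt{46063 + \left(y{\left(89 \right)} + k{\left(-144,111 \right)}\right)} = \sqrt{46063 + \left(27 + 2 \left(-144\right)\right)} = \sqrt{46063 + \left(27 - 288\right)} = \sqrt{46063 - 261} = \sqrt{45802}$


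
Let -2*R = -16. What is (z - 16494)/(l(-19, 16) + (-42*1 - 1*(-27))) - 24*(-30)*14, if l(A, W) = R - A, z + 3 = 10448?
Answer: 114911/12 ≈ 9575.9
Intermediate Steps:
R = 8 (R = -½*(-16) = 8)
z = 10445 (z = -3 + 10448 = 10445)
l(A, W) = 8 - A
(z - 16494)/(l(-19, 16) + (-42*1 - 1*(-27))) - 24*(-30)*14 = (10445 - 16494)/((8 - 1*(-19)) + (-42*1 - 1*(-27))) - 24*(-30)*14 = -6049/((8 + 19) + (-42 + 27)) - (-720)*14 = -6049/(27 - 15) - 1*(-10080) = -6049/12 + 10080 = 114911/12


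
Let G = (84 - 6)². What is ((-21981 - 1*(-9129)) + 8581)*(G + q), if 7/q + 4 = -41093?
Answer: -152556545173/5871 ≈ -2.5985e+7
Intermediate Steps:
q = -1/5871 (q = 7/(-4 - 41093) = 7/(-41097) = 7*(-1/41097) = -1/5871 ≈ -0.00017033)
G = 6084 (G = 78² = 6084)
((-21981 - 1*(-9129)) + 8581)*(G + q) = ((-21981 - 1*(-9129)) + 8581)*(6084 - 1/5871) = ((-21981 + 9129) + 8581)*(35719163/5871) = (-12852 + 8581)*(35719163/5871) = -4271*35719163/5871 = -152556545173/5871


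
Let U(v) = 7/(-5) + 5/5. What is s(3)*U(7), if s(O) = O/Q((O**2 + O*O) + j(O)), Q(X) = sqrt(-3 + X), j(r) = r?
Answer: -sqrt(2)/5 ≈ -0.28284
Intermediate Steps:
U(v) = -2/5 (U(v) = 7*(-1/5) + 5*(1/5) = -7/5 + 1 = -2/5)
s(O) = O/sqrt(-3 + O + 2*O**2) (s(O) = O/(sqrt(-3 + ((O**2 + O*O) + O))) = O/(sqrt(-3 + ((O**2 + O**2) + O))) = O/(sqrt(-3 + (2*O**2 + O))) = O/(sqrt(-3 + (O + 2*O**2))) = O/(sqrt(-3 + O + 2*O**2)) = O/sqrt(-3 + O + 2*O**2))
s(3)*U(7) = (3/sqrt(-3 + 3 + 2*3**2))*(-2/5) = (3/sqrt(-3 + 3 + 2*9))*(-2/5) = (3/sqrt(-3 + 3 + 18))*(-2/5) = (3/sqrt(18))*(-2/5) = (3*(sqrt(2)/6))*(-2/5) = (sqrt(2)/2)*(-2/5) = -sqrt(2)/5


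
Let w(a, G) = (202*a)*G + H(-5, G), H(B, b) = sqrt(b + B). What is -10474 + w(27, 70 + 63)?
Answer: 714908 + 8*sqrt(2) ≈ 7.1492e+5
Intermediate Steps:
H(B, b) = sqrt(B + b)
w(a, G) = sqrt(-5 + G) + 202*G*a (w(a, G) = (202*a)*G + sqrt(-5 + G) = 202*G*a + sqrt(-5 + G) = sqrt(-5 + G) + 202*G*a)
-10474 + w(27, 70 + 63) = -10474 + (sqrt(-5 + (70 + 63)) + 202*(70 + 63)*27) = -10474 + (sqrt(-5 + 133) + 202*133*27) = -10474 + (sqrt(128) + 725382) = -10474 + (8*sqrt(2) + 725382) = -10474 + (725382 + 8*sqrt(2)) = 714908 + 8*sqrt(2)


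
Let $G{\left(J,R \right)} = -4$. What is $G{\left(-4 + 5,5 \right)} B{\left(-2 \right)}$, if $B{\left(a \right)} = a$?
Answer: $8$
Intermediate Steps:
$G{\left(-4 + 5,5 \right)} B{\left(-2 \right)} = \left(-4\right) \left(-2\right) = 8$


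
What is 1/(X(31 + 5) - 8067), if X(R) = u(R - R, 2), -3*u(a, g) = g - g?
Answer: -1/8067 ≈ -0.00012396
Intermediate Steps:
u(a, g) = 0 (u(a, g) = -(g - g)/3 = -⅓*0 = 0)
X(R) = 0
1/(X(31 + 5) - 8067) = 1/(0 - 8067) = 1/(-8067) = -1/8067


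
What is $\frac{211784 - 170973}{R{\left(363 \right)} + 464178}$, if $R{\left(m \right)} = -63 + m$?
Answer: $\frac{40811}{464478} \approx 0.087864$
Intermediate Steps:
$\frac{211784 - 170973}{R{\left(363 \right)} + 464178} = \frac{211784 - 170973}{\left(-63 + 363\right) + 464178} = \frac{40811}{300 + 464178} = \frac{40811}{464478}$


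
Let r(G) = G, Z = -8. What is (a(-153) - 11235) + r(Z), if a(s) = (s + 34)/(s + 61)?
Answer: -1034237/92 ≈ -11242.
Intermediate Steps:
a(s) = (34 + s)/(61 + s)
(a(-153) - 11235) + r(Z) = ((34 - 153)/(61 - 153) - 11235) - 8 = (-119/(-92) - 11235) - 8 = (-1/92*(-119) - 11235) - 8 = (119/92 - 11235) - 8 = -1033501/92 - 8 = -1034237/92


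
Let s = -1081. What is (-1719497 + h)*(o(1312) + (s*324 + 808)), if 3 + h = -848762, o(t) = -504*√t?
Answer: 897443200232 + 5177616192*√82 ≈ 9.4433e+11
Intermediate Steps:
h = -848765 (h = -3 - 848762 = -848765)
(-1719497 + h)*(o(1312) + (s*324 + 808)) = (-1719497 - 848765)*(-2016*√82 + (-1081*324 + 808)) = -2568262*(-2016*√82 + (-350244 + 808)) = -2568262*(-2016*√82 - 349436) = -2568262*(-349436 - 2016*√82) = 897443200232 + 5177616192*√82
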